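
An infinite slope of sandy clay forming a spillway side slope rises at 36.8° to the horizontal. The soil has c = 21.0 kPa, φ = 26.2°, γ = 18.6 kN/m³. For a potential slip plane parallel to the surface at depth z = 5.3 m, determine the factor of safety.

For an infinite slope with a slip plane parallel to the surface (no pore pressure): FS = [c + γz cos²β tanφ] / [γz sinβ cosβ].
γz = 18.6·5.3 = 98.58 kN/m²
Numerator = 21.0 + 98.58·cos²36.8°·tan26.2° = 21.0 + 98.58·0.6412·0.4921 = 52.102 kPa
Denominator = 98.58·sin36.8°·cos36.8° = 98.58·0.5990·0.8007 = 47.285 kPa
FS = 52.102 / 47.285 = 1.102

FS = 1.10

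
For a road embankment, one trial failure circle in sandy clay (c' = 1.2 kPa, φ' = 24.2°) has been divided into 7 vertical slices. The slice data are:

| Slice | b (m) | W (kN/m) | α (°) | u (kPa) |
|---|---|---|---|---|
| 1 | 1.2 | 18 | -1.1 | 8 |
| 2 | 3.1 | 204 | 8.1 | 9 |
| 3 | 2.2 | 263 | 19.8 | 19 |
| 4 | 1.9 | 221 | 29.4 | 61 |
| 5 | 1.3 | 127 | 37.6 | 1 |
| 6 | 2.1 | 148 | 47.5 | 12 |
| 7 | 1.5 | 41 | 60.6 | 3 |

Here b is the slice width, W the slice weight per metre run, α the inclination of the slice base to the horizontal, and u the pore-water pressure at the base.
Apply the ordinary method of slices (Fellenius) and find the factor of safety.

FS = 0.66

Ordinary method of slices: FS = Σ[c'·Δl_i + (W_i cosα_i − u_i·Δl_i)·tanφ'] / Σ W_i sinα_i, with Δl_i = b_i / cosα_i.
Slice 1: Δl = 1.2/cos(-1.1°) = 1.200 m; N'_1 = 18·cos(-1.1°) − 8·1.200 = 8.4; c'Δl = 1.44; W sinα = -0.3
Slice 2: Δl = 3.1/cos8.1° = 3.131 m; N'_2 = 204·cos8.1° − 9·3.131 = 173.8; c'Δl = 3.76; W sinα = 28.7
Slice 3: Δl = 2.2/cos19.8° = 2.338 m; N'_3 = 263·cos19.8° − 19·2.338 = 203.0; c'Δl = 2.81; W sinα = 89.1
Slice 4: Δl = 1.9/cos29.4° = 2.181 m; N'_4 = 221·cos29.4° − 61·2.181 = 59.5; c'Δl = 2.62; W sinα = 108.5
Slice 5: Δl = 1.3/cos37.6° = 1.641 m; N'_5 = 127·cos37.6° − 1·1.641 = 99.0; c'Δl = 1.97; W sinα = 77.5
Slice 6: Δl = 2.1/cos47.5° = 3.108 m; N'_6 = 148·cos47.5° − 12·3.108 = 62.7; c'Δl = 3.73; W sinα = 109.1
Slice 7: Δl = 1.5/cos60.6° = 3.056 m; N'_7 = 41·cos60.6° − 3·3.056 = 11.0; c'Δl = 3.67; W sinα = 35.7
Σc'Δl = 20.0 kN/m; ΣN' = 617.3 kN/m; ΣW sinα = 448.3 kN/m
Resisting = 20.0 + 617.3·tan24.2° = 20.0 + 277.4 = 297.4 kN/m
FS = 297.4 / 448.3 = 0.663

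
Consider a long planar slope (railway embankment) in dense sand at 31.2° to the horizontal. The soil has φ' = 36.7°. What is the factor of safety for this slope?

FS = 1.23

For a dry cohesionless infinite slope the factor of safety is FS = tanφ' / tanβ.
FS = tan36.7° / tan31.2° = 0.7454 / 0.6056 = 1.231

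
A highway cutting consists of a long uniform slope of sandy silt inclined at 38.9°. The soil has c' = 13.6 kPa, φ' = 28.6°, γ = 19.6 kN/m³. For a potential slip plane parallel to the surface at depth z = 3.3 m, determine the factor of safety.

For an infinite slope with a slip plane parallel to the surface (no pore pressure): FS = [c' + γz cos²β tanφ'] / [γz sinβ cosβ].
γz = 19.6·3.3 = 64.68 kN/m²
Numerator = 13.6 + 64.68·cos²38.9°·tan28.6° = 13.6 + 64.68·0.6057·0.5452 = 34.958 kPa
Denominator = 64.68·sin38.9°·cos38.9° = 64.68·0.6280·0.7782 = 31.610 kPa
FS = 34.958 / 31.610 = 1.106

FS = 1.11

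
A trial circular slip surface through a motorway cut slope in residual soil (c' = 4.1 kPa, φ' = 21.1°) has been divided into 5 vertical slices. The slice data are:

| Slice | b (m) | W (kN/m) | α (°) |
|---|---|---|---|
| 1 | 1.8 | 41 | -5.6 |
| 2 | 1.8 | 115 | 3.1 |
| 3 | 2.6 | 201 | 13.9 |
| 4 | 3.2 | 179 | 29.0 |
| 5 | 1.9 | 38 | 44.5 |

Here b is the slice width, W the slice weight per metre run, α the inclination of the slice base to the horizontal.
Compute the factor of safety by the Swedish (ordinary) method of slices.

FS = 1.57

Ordinary method of slices: FS = Σ[c'·Δl_i + (W_i cosα_i)·tanφ'] / Σ W_i sinα_i, with Δl_i = b_i / cosα_i.
Slice 1: Δl = 1.8/cos(-5.6°) = 1.809 m; N'_1 = 41·cos(-5.6°) = 40.8; c'Δl = 7.42; W sinα = -4.0
Slice 2: Δl = 1.8/cos3.1° = 1.803 m; N'_2 = 115·cos3.1° = 114.8; c'Δl = 7.39; W sinα = 6.2
Slice 3: Δl = 2.6/cos13.9° = 2.678 m; N'_3 = 201·cos13.9° = 195.1; c'Δl = 10.98; W sinα = 48.3
Slice 4: Δl = 3.2/cos29.0° = 3.659 m; N'_4 = 179·cos29.0° = 156.6; c'Δl = 15.00; W sinα = 86.8
Slice 5: Δl = 1.9/cos44.5° = 2.664 m; N'_5 = 38·cos44.5° = 27.1; c'Δl = 10.92; W sinα = 26.6
Σc'Δl = 51.7 kN/m; ΣN' = 534.4 kN/m; ΣW sinα = 163.9 kN/m
Resisting = 51.7 + 534.4·tan21.1° = 51.7 + 206.2 = 257.9 kN/m
FS = 257.9 / 163.9 = 1.573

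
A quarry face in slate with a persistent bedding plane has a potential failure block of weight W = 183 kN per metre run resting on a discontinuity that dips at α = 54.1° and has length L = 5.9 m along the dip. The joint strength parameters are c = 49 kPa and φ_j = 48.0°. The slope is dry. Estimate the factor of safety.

FS = 2.75

Resolving the block weight along and normal to the plane and applying the Mohr–Coulomb strength on the joint:
N' = W cosα = 183·cos54.1° = 107.3 kN/m
Driving force T = W sinα = 183·sin54.1° = 148.2 kN/m
Resisting force R = c·L + N'·tanφ_j = 49·5.9 + 107.3·tan48.0° = 289.1 + 119.2 = 408.3 kN/m
FS = R / T = 408.3 / 148.2 = 2.754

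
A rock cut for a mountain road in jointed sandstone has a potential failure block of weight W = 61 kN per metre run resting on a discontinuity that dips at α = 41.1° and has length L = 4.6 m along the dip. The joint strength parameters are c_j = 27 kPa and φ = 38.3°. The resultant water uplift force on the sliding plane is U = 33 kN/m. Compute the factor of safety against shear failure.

Resolving the block weight along and normal to the plane and applying the Mohr–Coulomb strength on the joint:
N' = W cosα − U = 61·cos41.1° − 33 = 13.0 kN/m
Driving force T = W sinα = 61·sin41.1° = 40.1 kN/m
Resisting force R = c_j·L + N'·tanφ = 27·4.6 + 13.0·tan38.3° = 124.2 + 10.2 = 134.4 kN/m
FS = R / T = 134.4 / 40.1 = 3.353

FS = 3.35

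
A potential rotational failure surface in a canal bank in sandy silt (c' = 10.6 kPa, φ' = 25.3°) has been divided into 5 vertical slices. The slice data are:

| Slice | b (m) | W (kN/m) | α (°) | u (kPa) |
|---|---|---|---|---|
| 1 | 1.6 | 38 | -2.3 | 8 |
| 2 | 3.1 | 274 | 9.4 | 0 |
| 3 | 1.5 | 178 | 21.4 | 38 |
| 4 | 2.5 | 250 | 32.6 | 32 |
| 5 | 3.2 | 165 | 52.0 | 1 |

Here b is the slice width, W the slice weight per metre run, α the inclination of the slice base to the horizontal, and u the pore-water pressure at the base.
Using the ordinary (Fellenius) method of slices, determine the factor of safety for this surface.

Ordinary method of slices: FS = Σ[c'·Δl_i + (W_i cosα_i − u_i·Δl_i)·tanφ'] / Σ W_i sinα_i, with Δl_i = b_i / cosα_i.
Slice 1: Δl = 1.6/cos(-2.3°) = 1.601 m; N'_1 = 38·cos(-2.3°) − 8·1.601 = 25.2; c'Δl = 16.97; W sinα = -1.5
Slice 2: Δl = 3.1/cos9.4° = 3.142 m; N'_2 = 274·cos9.4° − 0·3.142 = 270.3; c'Δl = 33.31; W sinα = 44.8
Slice 3: Δl = 1.5/cos21.4° = 1.611 m; N'_3 = 178·cos21.4° − 38·1.611 = 104.5; c'Δl = 17.08; W sinα = 64.9
Slice 4: Δl = 2.5/cos32.6° = 2.968 m; N'_4 = 250·cos32.6° − 32·2.968 = 115.7; c'Δl = 31.46; W sinα = 134.7
Slice 5: Δl = 3.2/cos52.0° = 5.198 m; N'_5 = 165·cos52.0° − 1·5.198 = 96.4; c'Δl = 55.10; W sinα = 130.0
Σc'Δl = 153.9 kN/m; ΣN' = 612.0 kN/m; ΣW sinα = 372.9 kN/m
Resisting = 153.9 + 612.0·tan25.3° = 153.9 + 289.3 = 443.2 kN/m
FS = 443.2 / 372.9 = 1.189

FS = 1.19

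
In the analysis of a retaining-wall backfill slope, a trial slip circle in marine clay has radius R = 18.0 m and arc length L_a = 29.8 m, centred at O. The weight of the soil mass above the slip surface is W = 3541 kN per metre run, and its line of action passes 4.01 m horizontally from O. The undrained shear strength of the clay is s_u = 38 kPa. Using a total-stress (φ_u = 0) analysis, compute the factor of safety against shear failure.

FS = 1.44

Taking moments about the centre O, the resisting moment is provided by the undrained shear strength acting along the arc:
M_R = s_u·L_a·R = 38·29.80·18.0 = 20383.2 kN·m/m
M_D = W·d = 3541·4.01 = 14199.4 kN·m/m
FS = M_R / M_D = 20383.2 / 14199.4 = 1.435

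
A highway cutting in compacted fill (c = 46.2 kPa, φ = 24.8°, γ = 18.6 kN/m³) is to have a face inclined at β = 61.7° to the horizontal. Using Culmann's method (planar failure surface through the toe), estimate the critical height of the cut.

Culmann's analysis gives the critical failure plane at α_cr = (β + φ)/2 = (61.7 + 24.8)/2 = 43.2°, and the critical height
H_c = (4c/γ) · sinβ cosφ / [1 − cos(β − φ)]
    = (4·46.2/18.6) · sin61.7°·cos24.8° / [1 − cos(36.9°)]
    = 9.935 · 0.8805·0.9078 / [1 − 0.7997]
    = 9.935 · 0.7993 / 0.2003
    = 39.64 m

H_c = 39.64 m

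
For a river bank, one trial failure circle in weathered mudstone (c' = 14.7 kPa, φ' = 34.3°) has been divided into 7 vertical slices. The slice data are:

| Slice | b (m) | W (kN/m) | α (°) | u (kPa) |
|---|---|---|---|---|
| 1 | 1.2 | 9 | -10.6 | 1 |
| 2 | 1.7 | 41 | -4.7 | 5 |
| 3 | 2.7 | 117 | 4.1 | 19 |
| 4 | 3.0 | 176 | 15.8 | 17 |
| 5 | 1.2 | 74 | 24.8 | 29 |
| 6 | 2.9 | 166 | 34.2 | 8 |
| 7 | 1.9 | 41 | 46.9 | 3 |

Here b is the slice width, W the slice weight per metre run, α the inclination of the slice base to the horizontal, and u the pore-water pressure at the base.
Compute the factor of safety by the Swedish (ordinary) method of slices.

Ordinary method of slices: FS = Σ[c'·Δl_i + (W_i cosα_i − u_i·Δl_i)·tanφ'] / Σ W_i sinα_i, with Δl_i = b_i / cosα_i.
Slice 1: Δl = 1.2/cos(-10.6°) = 1.221 m; N'_1 = 9·cos(-10.6°) − 1·1.221 = 7.6; c'Δl = 17.95; W sinα = -1.7
Slice 2: Δl = 1.7/cos(-4.7°) = 1.706 m; N'_2 = 41·cos(-4.7°) − 5·1.706 = 32.3; c'Δl = 25.07; W sinα = -3.4
Slice 3: Δl = 2.7/cos4.1° = 2.707 m; N'_3 = 117·cos4.1° − 19·2.707 = 65.3; c'Δl = 39.79; W sinα = 8.4
Slice 4: Δl = 3.0/cos15.8° = 3.118 m; N'_4 = 176·cos15.8° − 17·3.118 = 116.3; c'Δl = 45.83; W sinα = 47.9
Slice 5: Δl = 1.2/cos24.8° = 1.322 m; N'_5 = 74·cos24.8° − 29·1.322 = 28.8; c'Δl = 19.43; W sinα = 31.0
Slice 6: Δl = 2.9/cos34.2° = 3.506 m; N'_6 = 166·cos34.2° − 8·3.506 = 109.2; c'Δl = 51.54; W sinα = 93.3
Slice 7: Δl = 1.9/cos46.9° = 2.781 m; N'_7 = 41·cos46.9° − 3·2.781 = 19.7; c'Δl = 40.88; W sinα = 29.9
Σc'Δl = 240.5 kN/m; ΣN' = 379.3 kN/m; ΣW sinα = 205.6 kN/m
Resisting = 240.5 + 379.3·tan34.3° = 240.5 + 258.8 = 499.3 kN/m
FS = 499.3 / 205.6 = 2.429

FS = 2.43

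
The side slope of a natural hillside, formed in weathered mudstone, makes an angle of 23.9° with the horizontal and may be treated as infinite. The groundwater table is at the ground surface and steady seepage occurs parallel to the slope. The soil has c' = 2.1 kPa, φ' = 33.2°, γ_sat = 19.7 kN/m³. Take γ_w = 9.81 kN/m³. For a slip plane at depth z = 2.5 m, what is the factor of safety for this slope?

FS = 0.86

With seepage parallel to the slope and the water table at the surface, the effective normal stress on the slip plane uses the buoyant unit weight γ' = γ_sat − γ_w while the driving shear stress uses γ_sat:
FS = [c' + γ' z cos²β tanφ'] / [γ_sat z sinβ cosβ]
γ' = 19.7 − 9.81 = 9.89 kN/m³
Numerator = 2.1 + 9.89·2.5·cos²23.9°·tan33.2° = 2.1 + 9.89·2.5·0.8359·0.6544 = 15.624 kPa
Denominator = 19.7·2.5·sin23.9°·cos23.9° = 19.7·2.5·0.4051·0.9143 = 18.242 kPa
FS = 15.624 / 18.242 = 0.856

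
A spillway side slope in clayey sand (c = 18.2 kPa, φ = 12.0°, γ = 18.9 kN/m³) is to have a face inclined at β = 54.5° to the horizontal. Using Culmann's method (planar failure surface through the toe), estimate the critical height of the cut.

Culmann's analysis gives the critical failure plane at α_cr = (β + φ)/2 = (54.5 + 12.0)/2 = 33.2°, and the critical height
H_c = (4c/γ) · sinβ cosφ / [1 − cos(β − φ)]
    = (4·18.2/18.9) · sin54.5°·cos12.0° / [1 − cos(42.5°)]
    = 3.852 · 0.8141·0.9781 / [1 − 0.7373]
    = 3.852 · 0.7963 / 0.2627
    = 11.68 m

H_c = 11.68 m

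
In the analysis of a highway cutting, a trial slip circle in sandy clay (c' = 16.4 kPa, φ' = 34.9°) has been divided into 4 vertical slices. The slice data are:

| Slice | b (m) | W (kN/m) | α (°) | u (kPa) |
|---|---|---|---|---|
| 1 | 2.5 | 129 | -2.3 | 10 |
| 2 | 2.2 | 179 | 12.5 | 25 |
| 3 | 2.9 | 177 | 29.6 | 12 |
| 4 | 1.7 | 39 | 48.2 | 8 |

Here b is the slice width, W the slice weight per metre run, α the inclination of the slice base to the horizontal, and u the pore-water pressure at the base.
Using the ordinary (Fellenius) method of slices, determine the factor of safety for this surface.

Ordinary method of slices: FS = Σ[c'·Δl_i + (W_i cosα_i − u_i·Δl_i)·tanφ'] / Σ W_i sinα_i, with Δl_i = b_i / cosα_i.
Slice 1: Δl = 2.5/cos(-2.3°) = 2.502 m; N'_1 = 129·cos(-2.3°) − 10·2.502 = 103.9; c'Δl = 41.03; W sinα = -5.2
Slice 2: Δl = 2.2/cos12.5° = 2.253 m; N'_2 = 179·cos12.5° − 25·2.253 = 118.4; c'Δl = 36.96; W sinα = 38.7
Slice 3: Δl = 2.9/cos29.6° = 3.335 m; N'_3 = 177·cos29.6° − 12·3.335 = 113.9; c'Δl = 54.70; W sinα = 87.4
Slice 4: Δl = 1.7/cos48.2° = 2.551 m; N'_4 = 39·cos48.2° − 8·2.551 = 5.6; c'Δl = 41.83; W sinα = 29.1
Σc'Δl = 174.5 kN/m; ΣN' = 341.8 kN/m; ΣW sinα = 150.1 kN/m
Resisting = 174.5 + 341.8·tan34.9° = 174.5 + 238.4 = 412.9 kN/m
FS = 412.9 / 150.1 = 2.752

FS = 2.75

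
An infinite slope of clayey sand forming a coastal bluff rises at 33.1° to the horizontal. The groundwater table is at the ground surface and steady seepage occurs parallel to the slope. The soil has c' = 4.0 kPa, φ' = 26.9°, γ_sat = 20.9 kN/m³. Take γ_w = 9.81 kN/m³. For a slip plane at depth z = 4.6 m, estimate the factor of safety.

FS = 0.50

With seepage parallel to the slope and the water table at the surface, the effective normal stress on the slip plane uses the buoyant unit weight γ' = γ_sat − γ_w while the driving shear stress uses γ_sat:
FS = [c' + γ' z cos²β tanφ'] / [γ_sat z sinβ cosβ]
γ' = 20.9 − 9.81 = 11.09 kN/m³
Numerator = 4.0 + 11.09·4.6·cos²33.1°·tan26.9° = 4.0 + 11.09·4.6·0.7018·0.5073 = 22.162 kPa
Denominator = 20.9·4.6·sin33.1°·cos33.1° = 20.9·4.6·0.5461·0.8377 = 43.982 kPa
FS = 22.162 / 43.982 = 0.504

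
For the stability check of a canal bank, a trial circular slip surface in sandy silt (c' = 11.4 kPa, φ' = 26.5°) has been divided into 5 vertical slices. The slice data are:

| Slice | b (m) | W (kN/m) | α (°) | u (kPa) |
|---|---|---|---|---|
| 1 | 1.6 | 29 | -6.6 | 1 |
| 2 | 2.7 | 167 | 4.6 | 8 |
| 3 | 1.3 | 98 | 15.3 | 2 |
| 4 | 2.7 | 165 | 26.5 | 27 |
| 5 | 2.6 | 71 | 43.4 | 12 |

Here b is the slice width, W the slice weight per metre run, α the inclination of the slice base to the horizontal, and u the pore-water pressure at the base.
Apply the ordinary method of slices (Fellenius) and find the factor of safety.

Ordinary method of slices: FS = Σ[c'·Δl_i + (W_i cosα_i − u_i·Δl_i)·tanφ'] / Σ W_i sinα_i, with Δl_i = b_i / cosα_i.
Slice 1: Δl = 1.6/cos(-6.6°) = 1.611 m; N'_1 = 29·cos(-6.6°) − 1·1.611 = 27.2; c'Δl = 18.36; W sinα = -3.3
Slice 2: Δl = 2.7/cos4.6° = 2.709 m; N'_2 = 167·cos4.6° − 8·2.709 = 144.8; c'Δl = 30.88; W sinα = 13.4
Slice 3: Δl = 1.3/cos15.3° = 1.348 m; N'_3 = 98·cos15.3° − 2·1.348 = 91.8; c'Δl = 15.36; W sinα = 25.9
Slice 4: Δl = 2.7/cos26.5° = 3.017 m; N'_4 = 165·cos26.5° − 27·3.017 = 66.2; c'Δl = 34.39; W sinα = 73.6
Slice 5: Δl = 2.6/cos43.4° = 3.578 m; N'_5 = 71·cos43.4° − 12·3.578 = 8.6; c'Δl = 40.79; W sinα = 48.8
Σc'Δl = 139.8 kN/m; ΣN' = 338.7 kN/m; ΣW sinα = 158.3 kN/m
Resisting = 139.8 + 338.7·tan26.5° = 139.8 + 168.9 = 308.6 kN/m
FS = 308.6 / 158.3 = 1.949

FS = 1.95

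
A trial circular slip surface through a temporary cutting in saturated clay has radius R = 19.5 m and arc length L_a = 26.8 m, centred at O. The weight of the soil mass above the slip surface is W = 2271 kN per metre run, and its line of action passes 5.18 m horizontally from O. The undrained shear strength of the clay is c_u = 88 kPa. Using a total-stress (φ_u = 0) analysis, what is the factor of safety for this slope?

FS = 3.91

Taking moments about the centre O, the resisting moment is provided by the undrained shear strength acting along the arc:
M_R = c_u·L_a·R = 88·26.80·19.5 = 45988.8 kN·m/m
M_D = W·d = 2271·5.18 = 11763.8 kN·m/m
FS = M_R / M_D = 45988.8 / 11763.8 = 3.909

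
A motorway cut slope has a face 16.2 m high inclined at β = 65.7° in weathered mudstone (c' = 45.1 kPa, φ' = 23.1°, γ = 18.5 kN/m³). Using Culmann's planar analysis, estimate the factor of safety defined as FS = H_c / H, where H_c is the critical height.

FS = 1.91

H_c = (4c'/γ) · sinβ cosφ' / [1 − cos(β − φ')]
    = (4·45.1/18.5) · sin65.7°·cos23.1° / [1 − cos42.6°]
    = 9.751 · 0.8383 / 0.2639 = 30.98 m
FS = H_c / H = 30.98 / 16.2 = 1.912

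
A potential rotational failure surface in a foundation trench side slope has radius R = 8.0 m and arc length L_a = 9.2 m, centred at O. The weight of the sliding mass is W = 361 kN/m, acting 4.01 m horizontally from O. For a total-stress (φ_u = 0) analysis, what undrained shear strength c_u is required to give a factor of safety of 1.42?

FS = c_u·L_a·R / (W·d), so c_u = FS·W·d / (L_a·R).
c_u = 1.42·361·4.01 / (9.20·8.0) = 2055.6 / 73.60 = 27.93 kPa

c_u = 27.9 kPa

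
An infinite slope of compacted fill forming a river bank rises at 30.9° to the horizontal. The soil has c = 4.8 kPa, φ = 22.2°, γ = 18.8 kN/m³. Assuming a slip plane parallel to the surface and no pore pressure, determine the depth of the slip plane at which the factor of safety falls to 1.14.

Setting FS = 1.14 in FS = [c + γz cos²β tanφ] / [γz sinβ cosβ] and solving for z:
z = c / [γ cosβ (FS·sinβ − cosβ·tanφ)]
  = 4.8 / [18.8·cos30.9°·(1.14·sin30.9° − cos30.9°·tan22.2°)]
  = 4.8 / [18.8·0.8581·(1.14·0.5135 − 0.8581·0.4081)]
  = 4.8 / 3.7952 = 1.265 m

z = 1.26 m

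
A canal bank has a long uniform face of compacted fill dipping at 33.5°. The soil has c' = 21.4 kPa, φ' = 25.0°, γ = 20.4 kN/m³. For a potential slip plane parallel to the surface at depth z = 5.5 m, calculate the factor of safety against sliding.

FS = 1.12

For an infinite slope with a slip plane parallel to the surface (no pore pressure): FS = [c' + γz cos²β tanφ'] / [γz sinβ cosβ].
γz = 20.4·5.5 = 112.20 kN/m²
Numerator = 21.4 + 112.20·cos²33.5°·tan25.0° = 21.4 + 112.20·0.6954·0.4663 = 57.781 kPa
Denominator = 112.20·sin33.5°·cos33.5° = 112.20·0.5519·0.8339 = 51.640 kPa
FS = 57.781 / 51.640 = 1.119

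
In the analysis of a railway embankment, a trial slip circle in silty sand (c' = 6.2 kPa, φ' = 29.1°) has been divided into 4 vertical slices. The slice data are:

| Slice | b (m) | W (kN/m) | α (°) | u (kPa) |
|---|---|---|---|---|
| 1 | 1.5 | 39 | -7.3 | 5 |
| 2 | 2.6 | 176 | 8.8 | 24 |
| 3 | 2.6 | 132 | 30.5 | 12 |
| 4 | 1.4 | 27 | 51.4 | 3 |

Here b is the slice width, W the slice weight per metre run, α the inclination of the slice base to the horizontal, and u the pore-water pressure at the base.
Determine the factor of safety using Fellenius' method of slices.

FS = 1.69

Ordinary method of slices: FS = Σ[c'·Δl_i + (W_i cosα_i − u_i·Δl_i)·tanφ'] / Σ W_i sinα_i, with Δl_i = b_i / cosα_i.
Slice 1: Δl = 1.5/cos(-7.3°) = 1.512 m; N'_1 = 39·cos(-7.3°) − 5·1.512 = 31.1; c'Δl = 9.38; W sinα = -5.0
Slice 2: Δl = 2.6/cos8.8° = 2.631 m; N'_2 = 176·cos8.8° − 24·2.631 = 110.8; c'Δl = 16.31; W sinα = 26.9
Slice 3: Δl = 2.6/cos30.5° = 3.018 m; N'_3 = 132·cos30.5° − 12·3.018 = 77.5; c'Δl = 18.71; W sinα = 67.0
Slice 4: Δl = 1.4/cos51.4° = 2.244 m; N'_4 = 27·cos51.4° − 3·2.244 = 10.1; c'Δl = 13.91; W sinα = 21.1
Σc'Δl = 58.3 kN/m; ΣN' = 229.5 kN/m; ΣW sinα = 110.1 kN/m
Resisting = 58.3 + 229.5·tan29.1° = 58.3 + 127.8 = 186.1 kN/m
FS = 186.1 / 110.1 = 1.691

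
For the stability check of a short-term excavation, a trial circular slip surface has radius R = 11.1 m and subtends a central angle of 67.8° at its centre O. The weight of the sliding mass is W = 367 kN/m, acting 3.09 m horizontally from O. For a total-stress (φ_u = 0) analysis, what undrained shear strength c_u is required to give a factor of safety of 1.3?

c_u = 10.1 kPa

FS = c_u·L_a·R / (W·d), so c_u = FS·W·d / (L_a·R).
Arc length L_a = R·θ = 11.1·(67.8°·π/180) = 11.1·1.1833 = 13.13 m
c_u = 1.3·367·3.09 / (13.13·11.1) = 1474.2 / 145.80 = 10.11 kPa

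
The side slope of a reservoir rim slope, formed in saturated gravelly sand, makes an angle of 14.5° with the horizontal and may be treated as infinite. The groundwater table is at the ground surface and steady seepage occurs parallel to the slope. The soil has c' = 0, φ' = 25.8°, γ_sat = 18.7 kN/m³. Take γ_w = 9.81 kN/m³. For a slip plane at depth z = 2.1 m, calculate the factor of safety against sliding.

FS = 0.89

With seepage parallel to the slope and the water table at the surface, the effective normal stress on the slip plane uses the buoyant unit weight γ' = γ_sat − γ_w while the driving shear stress uses γ_sat:
FS = [c' + γ' z cos²β tanφ'] / [γ_sat z sinβ cosβ]
(For c' = 0 this reduces to FS = (γ'/γ_sat)·tanφ'/tanβ.)
γ' = 18.7 − 9.81 = 8.89 kN/m³
Numerator = 0.0 + 8.89·2.1·cos²14.5°·tan25.8° = 0.0 + 8.89·2.1·0.9373·0.4834 = 8.459 kPa
Denominator = 18.7·2.1·sin14.5°·cos14.5° = 18.7·2.1·0.2504·0.9681 = 9.519 kPa
FS = 8.459 / 9.519 = 0.889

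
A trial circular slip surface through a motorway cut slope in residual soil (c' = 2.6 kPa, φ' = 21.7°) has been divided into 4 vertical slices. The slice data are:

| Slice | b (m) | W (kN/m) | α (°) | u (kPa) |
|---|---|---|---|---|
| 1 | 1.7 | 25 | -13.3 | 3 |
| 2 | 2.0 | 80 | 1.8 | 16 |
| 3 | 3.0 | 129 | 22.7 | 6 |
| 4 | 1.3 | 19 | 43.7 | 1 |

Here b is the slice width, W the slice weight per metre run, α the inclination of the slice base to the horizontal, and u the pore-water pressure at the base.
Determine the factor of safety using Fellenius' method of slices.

Ordinary method of slices: FS = Σ[c'·Δl_i + (W_i cosα_i − u_i·Δl_i)·tanφ'] / Σ W_i sinα_i, with Δl_i = b_i / cosα_i.
Slice 1: Δl = 1.7/cos(-13.3°) = 1.747 m; N'_1 = 25·cos(-13.3°) − 3·1.747 = 19.1; c'Δl = 4.54; W sinα = -5.8
Slice 2: Δl = 2.0/cos1.8° = 2.001 m; N'_2 = 80·cos1.8° − 16·2.001 = 47.9; c'Δl = 5.20; W sinα = 2.5
Slice 3: Δl = 3.0/cos22.7° = 3.252 m; N'_3 = 129·cos22.7° − 6·3.252 = 99.5; c'Δl = 8.45; W sinα = 49.8
Slice 4: Δl = 1.3/cos43.7° = 1.798 m; N'_4 = 19·cos43.7° − 1·1.798 = 11.9; c'Δl = 4.68; W sinα = 13.1
Σc'Δl = 22.9 kN/m; ΣN' = 178.5 kN/m; ΣW sinα = 59.7 kN/m
Resisting = 22.9 + 178.5·tan21.7° = 22.9 + 71.0 = 93.9 kN/m
FS = 93.9 / 59.7 = 1.574

FS = 1.57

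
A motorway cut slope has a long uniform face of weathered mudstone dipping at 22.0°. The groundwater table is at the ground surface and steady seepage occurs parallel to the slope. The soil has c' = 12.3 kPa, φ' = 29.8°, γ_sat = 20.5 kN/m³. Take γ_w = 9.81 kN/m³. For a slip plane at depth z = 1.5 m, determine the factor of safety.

With seepage parallel to the slope and the water table at the surface, the effective normal stress on the slip plane uses the buoyant unit weight γ' = γ_sat − γ_w while the driving shear stress uses γ_sat:
FS = [c' + γ' z cos²β tanφ'] / [γ_sat z sinβ cosβ]
γ' = 20.5 − 9.81 = 10.69 kN/m³
Numerator = 12.3 + 10.69·1.5·cos²22.0°·tan29.8° = 12.3 + 10.69·1.5·0.8597·0.5727 = 20.195 kPa
Denominator = 20.5·1.5·sin22.0°·cos22.0° = 20.5·1.5·0.3746·0.9272 = 10.680 kPa
FS = 20.195 / 10.680 = 1.891

FS = 1.89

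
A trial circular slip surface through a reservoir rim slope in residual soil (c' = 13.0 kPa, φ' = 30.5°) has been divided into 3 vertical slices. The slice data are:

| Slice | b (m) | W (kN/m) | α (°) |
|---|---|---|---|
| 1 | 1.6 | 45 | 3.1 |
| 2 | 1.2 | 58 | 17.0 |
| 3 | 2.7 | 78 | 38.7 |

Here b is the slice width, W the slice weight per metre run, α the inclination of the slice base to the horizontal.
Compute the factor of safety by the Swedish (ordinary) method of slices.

Ordinary method of slices: FS = Σ[c'·Δl_i + (W_i cosα_i)·tanφ'] / Σ W_i sinα_i, with Δl_i = b_i / cosα_i.
Slice 1: Δl = 1.6/cos3.1° = 1.602 m; N'_1 = 45·cos3.1° = 44.9; c'Δl = 20.83; W sinα = 2.4
Slice 2: Δl = 1.2/cos17.0° = 1.255 m; N'_2 = 58·cos17.0° = 55.5; c'Δl = 16.31; W sinα = 17.0
Slice 3: Δl = 2.7/cos38.7° = 3.460 m; N'_3 = 78·cos38.7° = 60.9; c'Δl = 44.98; W sinα = 48.8
Σc'Δl = 82.1 kN/m; ΣN' = 161.3 kN/m; ΣW sinα = 68.2 kN/m
Resisting = 82.1 + 161.3·tan30.5° = 82.1 + 95.0 = 177.1 kN/m
FS = 177.1 / 68.2 = 2.599

FS = 2.60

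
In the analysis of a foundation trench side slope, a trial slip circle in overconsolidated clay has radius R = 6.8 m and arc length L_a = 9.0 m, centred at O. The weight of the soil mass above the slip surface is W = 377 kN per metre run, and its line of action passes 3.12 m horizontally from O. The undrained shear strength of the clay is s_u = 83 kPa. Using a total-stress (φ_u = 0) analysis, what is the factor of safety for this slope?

FS = 4.32

Taking moments about the centre O, the resisting moment is provided by the undrained shear strength acting along the arc:
M_R = s_u·L_a·R = 83·9.00·6.8 = 5079.6 kN·m/m
M_D = W·d = 377·3.12 = 1176.2 kN·m/m
FS = M_R / M_D = 5079.6 / 1176.2 = 4.319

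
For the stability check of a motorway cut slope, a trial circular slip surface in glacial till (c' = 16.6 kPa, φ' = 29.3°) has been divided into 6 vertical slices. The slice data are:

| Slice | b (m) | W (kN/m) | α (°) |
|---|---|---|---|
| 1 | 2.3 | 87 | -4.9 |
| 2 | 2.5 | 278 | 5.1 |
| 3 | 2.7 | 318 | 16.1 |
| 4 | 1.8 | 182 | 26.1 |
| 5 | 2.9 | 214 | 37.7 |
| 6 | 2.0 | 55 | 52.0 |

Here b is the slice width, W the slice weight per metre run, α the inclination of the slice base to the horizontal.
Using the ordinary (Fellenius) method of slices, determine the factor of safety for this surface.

FS = 2.38

Ordinary method of slices: FS = Σ[c'·Δl_i + (W_i cosα_i)·tanφ'] / Σ W_i sinα_i, with Δl_i = b_i / cosα_i.
Slice 1: Δl = 2.3/cos(-4.9°) = 2.308 m; N'_1 = 87·cos(-4.9°) = 86.7; c'Δl = 38.32; W sinα = -7.4
Slice 2: Δl = 2.5/cos5.1° = 2.510 m; N'_2 = 278·cos5.1° = 276.9; c'Δl = 41.66; W sinα = 24.7
Slice 3: Δl = 2.7/cos16.1° = 2.810 m; N'_3 = 318·cos16.1° = 305.5; c'Δl = 46.65; W sinα = 88.2
Slice 4: Δl = 1.8/cos26.1° = 2.004 m; N'_4 = 182·cos26.1° = 163.4; c'Δl = 33.27; W sinα = 80.1
Slice 5: Δl = 2.9/cos37.7° = 3.665 m; N'_5 = 214·cos37.7° = 169.3; c'Δl = 60.84; W sinα = 130.9
Slice 6: Δl = 2.0/cos52.0° = 3.249 m; N'_6 = 55·cos52.0° = 33.9; c'Δl = 53.93; W sinα = 43.3
Σc'Δl = 274.7 kN/m; ΣN' = 1035.7 kN/m; ΣW sinα = 359.7 kN/m
Resisting = 274.7 + 1035.7·tan29.3° = 274.7 + 581.2 = 855.9 kN/m
FS = 855.9 / 359.7 = 2.379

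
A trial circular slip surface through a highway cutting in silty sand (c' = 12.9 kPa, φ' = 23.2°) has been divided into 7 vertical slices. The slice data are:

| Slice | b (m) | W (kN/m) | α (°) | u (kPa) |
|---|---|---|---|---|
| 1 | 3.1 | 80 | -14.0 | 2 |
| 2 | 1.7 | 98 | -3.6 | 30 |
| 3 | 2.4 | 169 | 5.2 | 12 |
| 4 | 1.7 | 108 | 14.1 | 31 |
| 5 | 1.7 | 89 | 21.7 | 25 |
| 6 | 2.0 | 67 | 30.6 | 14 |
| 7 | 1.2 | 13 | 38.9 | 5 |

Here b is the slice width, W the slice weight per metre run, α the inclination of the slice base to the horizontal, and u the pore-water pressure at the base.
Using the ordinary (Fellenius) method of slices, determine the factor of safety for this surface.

FS = 3.83

Ordinary method of slices: FS = Σ[c'·Δl_i + (W_i cosα_i − u_i·Δl_i)·tanφ'] / Σ W_i sinα_i, with Δl_i = b_i / cosα_i.
Slice 1: Δl = 3.1/cos(-14.0°) = 3.195 m; N'_1 = 80·cos(-14.0°) − 2·3.195 = 71.2; c'Δl = 41.21; W sinα = -19.4
Slice 2: Δl = 1.7/cos(-3.6°) = 1.703 m; N'_2 = 98·cos(-3.6°) − 30·1.703 = 46.7; c'Δl = 21.97; W sinα = -6.2
Slice 3: Δl = 2.4/cos5.2° = 2.410 m; N'_3 = 169·cos5.2° − 12·2.410 = 139.4; c'Δl = 31.09; W sinα = 15.3
Slice 4: Δl = 1.7/cos14.1° = 1.753 m; N'_4 = 108·cos14.1° − 31·1.753 = 50.4; c'Δl = 22.61; W sinα = 26.3
Slice 5: Δl = 1.7/cos21.7° = 1.830 m; N'_5 = 89·cos21.7° − 25·1.830 = 37.0; c'Δl = 23.60; W sinα = 32.9
Slice 6: Δl = 2.0/cos30.6° = 2.324 m; N'_6 = 67·cos30.6° − 14·2.324 = 25.1; c'Δl = 29.97; W sinα = 34.1
Slice 7: Δl = 1.2/cos38.9° = 1.542 m; N'_7 = 13·cos38.9° − 5·1.542 = 2.4; c'Δl = 19.89; W sinα = 8.2
Σc'Δl = 190.4 kN/m; ΣN' = 372.2 kN/m; ΣW sinα = 91.3 kN/m
Resisting = 190.4 + 372.2·tan23.2° = 190.4 + 159.5 = 349.9 kN/m
FS = 349.9 / 91.3 = 3.832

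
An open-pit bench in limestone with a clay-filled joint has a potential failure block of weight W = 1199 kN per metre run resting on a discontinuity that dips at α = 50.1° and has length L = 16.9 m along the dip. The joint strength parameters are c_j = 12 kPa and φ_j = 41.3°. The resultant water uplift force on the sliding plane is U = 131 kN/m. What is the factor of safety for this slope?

FS = 0.83

Resolving the block weight along and normal to the plane and applying the Mohr–Coulomb strength on the joint:
N' = W cosα − U = 1199·cos50.1° − 131 = 638.1 kN/m
Driving force T = W sinα = 1199·sin50.1° = 919.8 kN/m
Resisting force R = c_j·L + N'·tanφ_j = 12·16.9 + 638.1·tan41.3° = 202.8 + 560.6 = 763.4 kN/m
FS = R / T = 763.4 / 919.8 = 0.830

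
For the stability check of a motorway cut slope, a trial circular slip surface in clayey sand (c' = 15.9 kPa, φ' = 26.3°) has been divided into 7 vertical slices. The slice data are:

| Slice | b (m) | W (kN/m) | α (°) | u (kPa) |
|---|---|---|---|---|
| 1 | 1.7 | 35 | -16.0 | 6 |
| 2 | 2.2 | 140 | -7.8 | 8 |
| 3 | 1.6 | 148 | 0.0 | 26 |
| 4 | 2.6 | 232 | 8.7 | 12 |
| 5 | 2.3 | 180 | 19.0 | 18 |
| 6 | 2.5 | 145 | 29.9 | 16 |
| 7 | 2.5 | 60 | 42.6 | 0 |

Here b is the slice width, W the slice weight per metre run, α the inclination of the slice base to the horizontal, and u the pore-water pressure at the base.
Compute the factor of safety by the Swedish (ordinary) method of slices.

Ordinary method of slices: FS = Σ[c'·Δl_i + (W_i cosα_i − u_i·Δl_i)·tanφ'] / Σ W_i sinα_i, with Δl_i = b_i / cosα_i.
Slice 1: Δl = 1.7/cos(-16.0°) = 1.769 m; N'_1 = 35·cos(-16.0°) − 6·1.769 = 23.0; c'Δl = 28.12; W sinα = -9.6
Slice 2: Δl = 2.2/cos(-7.8°) = 2.221 m; N'_2 = 140·cos(-7.8°) − 8·2.221 = 120.9; c'Δl = 35.31; W sinα = -19.0
Slice 3: Δl = 1.6/cos0.0° = 1.600 m; N'_3 = 148·cos0.0° − 26·1.600 = 106.4; c'Δl = 25.44; W sinα = 0.0
Slice 4: Δl = 2.6/cos8.7° = 2.630 m; N'_4 = 232·cos8.7° − 12·2.630 = 197.8; c'Δl = 41.82; W sinα = 35.1
Slice 5: Δl = 2.3/cos19.0° = 2.433 m; N'_5 = 180·cos19.0° − 18·2.433 = 126.4; c'Δl = 38.68; W sinα = 58.6
Slice 6: Δl = 2.5/cos29.9° = 2.884 m; N'_6 = 145·cos29.9° − 16·2.884 = 79.6; c'Δl = 45.85; W sinα = 72.3
Slice 7: Δl = 2.5/cos42.6° = 3.396 m; N'_7 = 60·cos42.6° − 0·3.396 = 44.2; c'Δl = 54.00; W sinα = 40.6
Σc'Δl = 269.2 kN/m; ΣN' = 698.3 kN/m; ΣW sinα = 177.9 kN/m
Resisting = 269.2 + 698.3·tan26.3° = 269.2 + 345.1 = 614.3 kN/m
FS = 614.3 / 177.9 = 3.452

FS = 3.45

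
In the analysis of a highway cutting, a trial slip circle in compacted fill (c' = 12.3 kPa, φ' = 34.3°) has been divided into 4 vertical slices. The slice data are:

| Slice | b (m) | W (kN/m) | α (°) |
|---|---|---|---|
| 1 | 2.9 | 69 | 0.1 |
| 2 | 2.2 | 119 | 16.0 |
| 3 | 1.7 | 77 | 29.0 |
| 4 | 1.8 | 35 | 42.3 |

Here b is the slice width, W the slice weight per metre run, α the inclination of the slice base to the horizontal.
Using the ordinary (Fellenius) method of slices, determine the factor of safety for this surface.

Ordinary method of slices: FS = Σ[c'·Δl_i + (W_i cosα_i)·tanφ'] / Σ W_i sinα_i, with Δl_i = b_i / cosα_i.
Slice 1: Δl = 2.9/cos0.1° = 2.900 m; N'_1 = 69·cos0.1° = 69.0; c'Δl = 35.67; W sinα = 0.1
Slice 2: Δl = 2.2/cos16.0° = 2.289 m; N'_2 = 119·cos16.0° = 114.4; c'Δl = 28.15; W sinα = 32.8
Slice 3: Δl = 1.7/cos29.0° = 1.944 m; N'_3 = 77·cos29.0° = 67.3; c'Δl = 23.91; W sinα = 37.3
Slice 4: Δl = 1.8/cos42.3° = 2.434 m; N'_4 = 35·cos42.3° = 25.9; c'Δl = 29.93; W sinα = 23.6
Σc'Δl = 117.7 kN/m; ΣN' = 276.6 kN/m; ΣW sinα = 93.8 kN/m
Resisting = 117.7 + 276.6·tan34.3° = 117.7 + 188.7 = 306.4 kN/m
FS = 306.4 / 93.8 = 3.266

FS = 3.27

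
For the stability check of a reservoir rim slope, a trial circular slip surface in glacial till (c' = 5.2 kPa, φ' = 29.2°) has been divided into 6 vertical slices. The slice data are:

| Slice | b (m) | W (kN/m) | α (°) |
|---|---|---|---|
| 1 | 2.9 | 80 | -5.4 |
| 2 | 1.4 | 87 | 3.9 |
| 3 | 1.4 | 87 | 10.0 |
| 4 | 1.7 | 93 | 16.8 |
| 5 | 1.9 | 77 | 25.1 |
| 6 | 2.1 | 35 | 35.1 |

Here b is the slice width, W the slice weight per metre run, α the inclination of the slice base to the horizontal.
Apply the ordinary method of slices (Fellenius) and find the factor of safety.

Ordinary method of slices: FS = Σ[c'·Δl_i + (W_i cosα_i)·tanφ'] / Σ W_i sinα_i, with Δl_i = b_i / cosα_i.
Slice 1: Δl = 2.9/cos(-5.4°) = 2.913 m; N'_1 = 80·cos(-5.4°) = 79.6; c'Δl = 15.15; W sinα = -7.5
Slice 2: Δl = 1.4/cos3.9° = 1.403 m; N'_2 = 87·cos3.9° = 86.8; c'Δl = 7.30; W sinα = 5.9
Slice 3: Δl = 1.4/cos10.0° = 1.422 m; N'_3 = 87·cos10.0° = 85.7; c'Δl = 7.39; W sinα = 15.1
Slice 4: Δl = 1.7/cos16.8° = 1.776 m; N'_4 = 93·cos16.8° = 89.0; c'Δl = 9.23; W sinα = 26.9
Slice 5: Δl = 1.9/cos25.1° = 2.098 m; N'_5 = 77·cos25.1° = 69.7; c'Δl = 10.91; W sinα = 32.7
Slice 6: Δl = 2.1/cos35.1° = 2.567 m; N'_6 = 35·cos35.1° = 28.6; c'Δl = 13.35; W sinα = 20.1
Σc'Δl = 63.3 kN/m; ΣN' = 439.5 kN/m; ΣW sinα = 93.2 kN/m
Resisting = 63.3 + 439.5·tan29.2° = 63.3 + 245.6 = 309.0 kN/m
FS = 309.0 / 93.2 = 3.316

FS = 3.32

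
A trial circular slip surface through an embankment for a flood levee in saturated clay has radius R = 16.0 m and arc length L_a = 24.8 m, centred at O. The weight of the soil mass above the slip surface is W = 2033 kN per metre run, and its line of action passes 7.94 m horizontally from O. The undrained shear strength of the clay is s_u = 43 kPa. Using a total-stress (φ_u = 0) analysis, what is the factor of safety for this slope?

Taking moments about the centre O, the resisting moment is provided by the undrained shear strength acting along the arc:
M_R = s_u·L_a·R = 43·24.80·16.0 = 17062.4 kN·m/m
M_D = W·d = 2033·7.94 = 16142.0 kN·m/m
FS = M_R / M_D = 17062.4 / 16142.0 = 1.057

FS = 1.06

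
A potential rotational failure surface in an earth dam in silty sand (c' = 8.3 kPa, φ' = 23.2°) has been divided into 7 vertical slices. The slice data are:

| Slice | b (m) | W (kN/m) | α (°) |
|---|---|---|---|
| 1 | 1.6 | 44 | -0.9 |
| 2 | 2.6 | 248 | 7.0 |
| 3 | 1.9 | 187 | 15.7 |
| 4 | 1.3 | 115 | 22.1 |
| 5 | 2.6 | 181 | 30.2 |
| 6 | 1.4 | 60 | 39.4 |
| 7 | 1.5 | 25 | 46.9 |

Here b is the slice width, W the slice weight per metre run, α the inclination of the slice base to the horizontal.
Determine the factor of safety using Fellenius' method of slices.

FS = 1.71

Ordinary method of slices: FS = Σ[c'·Δl_i + (W_i cosα_i)·tanφ'] / Σ W_i sinα_i, with Δl_i = b_i / cosα_i.
Slice 1: Δl = 1.6/cos(-0.9°) = 1.600 m; N'_1 = 44·cos(-0.9°) = 44.0; c'Δl = 13.28; W sinα = -0.7
Slice 2: Δl = 2.6/cos7.0° = 2.620 m; N'_2 = 248·cos7.0° = 246.2; c'Δl = 21.74; W sinα = 30.2
Slice 3: Δl = 1.9/cos15.7° = 1.974 m; N'_3 = 187·cos15.7° = 180.0; c'Δl = 16.38; W sinα = 50.6
Slice 4: Δl = 1.3/cos22.1° = 1.403 m; N'_4 = 115·cos22.1° = 106.6; c'Δl = 11.65; W sinα = 43.3
Slice 5: Δl = 2.6/cos30.2° = 3.008 m; N'_5 = 181·cos30.2° = 156.4; c'Δl = 24.97; W sinα = 91.0
Slice 6: Δl = 1.4/cos39.4° = 1.812 m; N'_6 = 60·cos39.4° = 46.4; c'Δl = 15.04; W sinα = 38.1
Slice 7: Δl = 1.5/cos46.9° = 2.195 m; N'_7 = 25·cos46.9° = 17.1; c'Δl = 18.22; W sinα = 18.3
Σc'Δl = 121.3 kN/m; ΣN' = 796.6 kN/m; ΣW sinα = 270.8 kN/m
Resisting = 121.3 + 796.6·tan23.2° = 121.3 + 341.4 = 462.7 kN/m
FS = 462.7 / 270.8 = 1.709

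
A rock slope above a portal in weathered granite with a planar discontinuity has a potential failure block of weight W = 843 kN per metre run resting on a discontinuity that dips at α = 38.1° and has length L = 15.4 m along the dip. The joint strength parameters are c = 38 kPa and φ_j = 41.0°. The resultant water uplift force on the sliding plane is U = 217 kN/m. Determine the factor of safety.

Resolving the block weight along and normal to the plane and applying the Mohr–Coulomb strength on the joint:
N' = W cosα − U = 843·cos38.1° − 217 = 446.4 kN/m
Driving force T = W sinα = 843·sin38.1° = 520.2 kN/m
Resisting force R = c·L + N'·tanφ_j = 38·15.4 + 446.4·tan41.0° = 585.2 + 388.0 = 973.2 kN/m
FS = R / T = 973.2 / 520.2 = 1.871

FS = 1.87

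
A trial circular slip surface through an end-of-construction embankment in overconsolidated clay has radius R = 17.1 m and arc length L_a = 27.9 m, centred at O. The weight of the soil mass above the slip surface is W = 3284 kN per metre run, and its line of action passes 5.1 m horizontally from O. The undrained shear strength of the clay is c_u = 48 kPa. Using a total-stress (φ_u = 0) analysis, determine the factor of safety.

Taking moments about the centre O, the resisting moment is provided by the undrained shear strength acting along the arc:
M_R = c_u·L_a·R = 48·27.90·17.1 = 22900.3 kN·m/m
M_D = W·d = 3284·5.1 = 16748.4 kN·m/m
FS = M_R / M_D = 22900.3 / 16748.4 = 1.367

FS = 1.37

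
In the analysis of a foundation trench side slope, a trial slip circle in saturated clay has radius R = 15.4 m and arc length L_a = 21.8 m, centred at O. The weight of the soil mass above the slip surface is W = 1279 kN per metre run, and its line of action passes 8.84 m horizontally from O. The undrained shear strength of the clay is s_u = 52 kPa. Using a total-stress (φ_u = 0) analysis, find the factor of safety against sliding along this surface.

Taking moments about the centre O, the resisting moment is provided by the undrained shear strength acting along the arc:
M_R = s_u·L_a·R = 52·21.80·15.4 = 17457.4 kN·m/m
M_D = W·d = 1279·8.84 = 11306.4 kN·m/m
FS = M_R / M_D = 17457.4 / 11306.4 = 1.544

FS = 1.54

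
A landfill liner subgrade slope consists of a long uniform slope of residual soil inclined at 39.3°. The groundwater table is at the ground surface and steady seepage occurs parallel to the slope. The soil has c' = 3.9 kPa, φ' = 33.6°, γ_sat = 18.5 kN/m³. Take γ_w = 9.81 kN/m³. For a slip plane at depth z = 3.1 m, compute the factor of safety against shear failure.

FS = 0.52

With seepage parallel to the slope and the water table at the surface, the effective normal stress on the slip plane uses the buoyant unit weight γ' = γ_sat − γ_w while the driving shear stress uses γ_sat:
FS = [c' + γ' z cos²β tanφ'] / [γ_sat z sinβ cosβ]
γ' = 18.5 − 9.81 = 8.69 kN/m³
Numerator = 3.9 + 8.69·3.1·cos²39.3°·tan33.6° = 3.9 + 8.69·3.1·0.5988·0.6644 = 14.618 kPa
Denominator = 18.5·3.1·sin39.3°·cos39.3° = 18.5·3.1·0.6334·0.7738 = 28.109 kPa
FS = 14.618 / 28.109 = 0.520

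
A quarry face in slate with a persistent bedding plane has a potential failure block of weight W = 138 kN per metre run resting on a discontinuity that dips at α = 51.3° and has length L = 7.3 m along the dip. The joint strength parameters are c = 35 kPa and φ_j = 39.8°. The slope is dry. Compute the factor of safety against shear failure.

Resolving the block weight along and normal to the plane and applying the Mohr–Coulomb strength on the joint:
N' = W cosα = 138·cos51.3° = 86.3 kN/m
Driving force T = W sinα = 138·sin51.3° = 107.7 kN/m
Resisting force R = c·L + N'·tanφ_j = 35·7.3 + 86.3·tan39.8° = 255.5 + 71.9 = 327.4 kN/m
FS = R / T = 327.4 / 107.7 = 3.040

FS = 3.04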